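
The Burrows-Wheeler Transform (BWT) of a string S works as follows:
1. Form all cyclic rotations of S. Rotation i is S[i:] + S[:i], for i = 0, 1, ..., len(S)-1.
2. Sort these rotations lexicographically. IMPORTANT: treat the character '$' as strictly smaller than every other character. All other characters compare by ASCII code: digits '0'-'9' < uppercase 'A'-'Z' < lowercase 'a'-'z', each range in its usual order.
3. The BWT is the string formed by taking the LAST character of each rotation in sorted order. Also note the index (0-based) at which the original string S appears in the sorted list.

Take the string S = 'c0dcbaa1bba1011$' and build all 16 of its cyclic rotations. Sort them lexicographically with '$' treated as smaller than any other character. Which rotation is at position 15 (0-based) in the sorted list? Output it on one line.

Answer: dcbaa1bba1011$c0

Derivation:
All 16 rotations (rotation i = S[i:]+S[:i]):
  rot[0] = c0dcbaa1bba1011$
  rot[1] = 0dcbaa1bba1011$c
  rot[2] = dcbaa1bba1011$c0
  rot[3] = cbaa1bba1011$c0d
  rot[4] = baa1bba1011$c0dc
  rot[5] = aa1bba1011$c0dcb
  rot[6] = a1bba1011$c0dcba
  rot[7] = 1bba1011$c0dcbaa
  rot[8] = bba1011$c0dcbaa1
  rot[9] = ba1011$c0dcbaa1b
  rot[10] = a1011$c0dcbaa1bb
  rot[11] = 1011$c0dcbaa1bba
  rot[12] = 011$c0dcbaa1bba1
  rot[13] = 11$c0dcbaa1bba10
  rot[14] = 1$c0dcbaa1bba101
  rot[15] = $c0dcbaa1bba1011
Sorted (with $ < everything):
  sorted[0] = $c0dcbaa1bba1011
  sorted[1] = 011$c0dcbaa1bba1
  sorted[2] = 0dcbaa1bba1011$c
  sorted[3] = 1$c0dcbaa1bba101
  sorted[4] = 1011$c0dcbaa1bba
  sorted[5] = 11$c0dcbaa1bba10
  sorted[6] = 1bba1011$c0dcbaa
  sorted[7] = a1011$c0dcbaa1bb
  sorted[8] = a1bba1011$c0dcba
  sorted[9] = aa1bba1011$c0dcb
  sorted[10] = ba1011$c0dcbaa1b
  sorted[11] = baa1bba1011$c0dc
  sorted[12] = bba1011$c0dcbaa1
  sorted[13] = c0dcbaa1bba1011$
  sorted[14] = cbaa1bba1011$c0d
  sorted[15] = dcbaa1bba1011$c0
sorted[15] = dcbaa1bba1011$c0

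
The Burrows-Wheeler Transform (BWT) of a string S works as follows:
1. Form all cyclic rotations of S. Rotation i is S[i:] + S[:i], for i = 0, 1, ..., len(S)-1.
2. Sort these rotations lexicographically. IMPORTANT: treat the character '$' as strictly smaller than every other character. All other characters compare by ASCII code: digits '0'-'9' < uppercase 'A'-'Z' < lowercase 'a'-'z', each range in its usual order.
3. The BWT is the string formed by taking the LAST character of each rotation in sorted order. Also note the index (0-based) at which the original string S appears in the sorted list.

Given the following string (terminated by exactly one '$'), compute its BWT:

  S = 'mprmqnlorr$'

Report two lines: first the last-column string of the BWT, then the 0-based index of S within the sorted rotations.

All 11 rotations (rotation i = S[i:]+S[:i]):
  rot[0] = mprmqnlorr$
  rot[1] = prmqnlorr$m
  rot[2] = rmqnlorr$mp
  rot[3] = mqnlorr$mpr
  rot[4] = qnlorr$mprm
  rot[5] = nlorr$mprmq
  rot[6] = lorr$mprmqn
  rot[7] = orr$mprmqnl
  rot[8] = rr$mprmqnlo
  rot[9] = r$mprmqnlor
  rot[10] = $mprmqnlorr
Sorted (with $ < everything):
  sorted[0] = $mprmqnlorr  (last char: 'r')
  sorted[1] = lorr$mprmqn  (last char: 'n')
  sorted[2] = mprmqnlorr$  (last char: '$')
  sorted[3] = mqnlorr$mpr  (last char: 'r')
  sorted[4] = nlorr$mprmq  (last char: 'q')
  sorted[5] = orr$mprmqnl  (last char: 'l')
  sorted[6] = prmqnlorr$m  (last char: 'm')
  sorted[7] = qnlorr$mprm  (last char: 'm')
  sorted[8] = r$mprmqnlor  (last char: 'r')
  sorted[9] = rmqnlorr$mp  (last char: 'p')
  sorted[10] = rr$mprmqnlo  (last char: 'o')
Last column: rn$rqlmmrpo
Original string S is at sorted index 2

Answer: rn$rqlmmrpo
2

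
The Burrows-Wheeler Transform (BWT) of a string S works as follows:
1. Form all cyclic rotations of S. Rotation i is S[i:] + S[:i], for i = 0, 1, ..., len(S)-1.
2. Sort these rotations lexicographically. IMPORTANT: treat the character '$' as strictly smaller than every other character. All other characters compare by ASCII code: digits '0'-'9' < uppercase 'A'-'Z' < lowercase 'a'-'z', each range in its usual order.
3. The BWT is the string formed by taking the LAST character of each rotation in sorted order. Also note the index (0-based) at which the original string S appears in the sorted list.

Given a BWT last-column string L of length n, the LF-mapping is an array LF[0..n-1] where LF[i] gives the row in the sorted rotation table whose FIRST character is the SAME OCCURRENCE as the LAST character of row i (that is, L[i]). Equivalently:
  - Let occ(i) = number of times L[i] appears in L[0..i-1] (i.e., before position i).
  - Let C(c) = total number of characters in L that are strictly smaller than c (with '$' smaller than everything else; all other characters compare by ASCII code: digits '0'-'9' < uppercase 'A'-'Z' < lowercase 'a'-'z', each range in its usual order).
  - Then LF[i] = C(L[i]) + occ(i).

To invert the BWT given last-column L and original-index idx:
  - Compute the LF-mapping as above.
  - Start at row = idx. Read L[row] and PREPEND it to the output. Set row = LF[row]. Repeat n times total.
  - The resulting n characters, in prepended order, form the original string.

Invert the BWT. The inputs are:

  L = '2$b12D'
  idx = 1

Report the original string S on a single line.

LF mapping: 2 0 5 1 3 4
Walk LF starting at row 1, prepending L[row]:
  step 1: row=1, L[1]='$', prepend. Next row=LF[1]=0
  step 2: row=0, L[0]='2', prepend. Next row=LF[0]=2
  step 3: row=2, L[2]='b', prepend. Next row=LF[2]=5
  step 4: row=5, L[5]='D', prepend. Next row=LF[5]=4
  step 5: row=4, L[4]='2', prepend. Next row=LF[4]=3
  step 6: row=3, L[3]='1', prepend. Next row=LF[3]=1
Reversed output: 12Db2$

Answer: 12Db2$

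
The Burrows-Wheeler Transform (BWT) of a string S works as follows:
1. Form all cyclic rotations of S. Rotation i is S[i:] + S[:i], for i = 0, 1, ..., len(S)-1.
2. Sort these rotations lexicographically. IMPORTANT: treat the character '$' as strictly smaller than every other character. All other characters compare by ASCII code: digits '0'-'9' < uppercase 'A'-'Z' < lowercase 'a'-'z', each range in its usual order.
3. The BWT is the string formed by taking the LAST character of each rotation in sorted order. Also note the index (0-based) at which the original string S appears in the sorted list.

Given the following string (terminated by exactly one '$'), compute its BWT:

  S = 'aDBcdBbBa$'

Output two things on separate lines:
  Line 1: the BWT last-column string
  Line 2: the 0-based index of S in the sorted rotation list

All 10 rotations (rotation i = S[i:]+S[:i]):
  rot[0] = aDBcdBbBa$
  rot[1] = DBcdBbBa$a
  rot[2] = BcdBbBa$aD
  rot[3] = cdBbBa$aDB
  rot[4] = dBbBa$aDBc
  rot[5] = BbBa$aDBcd
  rot[6] = bBa$aDBcdB
  rot[7] = Ba$aDBcdBb
  rot[8] = a$aDBcdBbB
  rot[9] = $aDBcdBbBa
Sorted (with $ < everything):
  sorted[0] = $aDBcdBbBa  (last char: 'a')
  sorted[1] = Ba$aDBcdBb  (last char: 'b')
  sorted[2] = BbBa$aDBcd  (last char: 'd')
  sorted[3] = BcdBbBa$aD  (last char: 'D')
  sorted[4] = DBcdBbBa$a  (last char: 'a')
  sorted[5] = a$aDBcdBbB  (last char: 'B')
  sorted[6] = aDBcdBbBa$  (last char: '$')
  sorted[7] = bBa$aDBcdB  (last char: 'B')
  sorted[8] = cdBbBa$aDB  (last char: 'B')
  sorted[9] = dBbBa$aDBc  (last char: 'c')
Last column: abdDaB$BBc
Original string S is at sorted index 6

Answer: abdDaB$BBc
6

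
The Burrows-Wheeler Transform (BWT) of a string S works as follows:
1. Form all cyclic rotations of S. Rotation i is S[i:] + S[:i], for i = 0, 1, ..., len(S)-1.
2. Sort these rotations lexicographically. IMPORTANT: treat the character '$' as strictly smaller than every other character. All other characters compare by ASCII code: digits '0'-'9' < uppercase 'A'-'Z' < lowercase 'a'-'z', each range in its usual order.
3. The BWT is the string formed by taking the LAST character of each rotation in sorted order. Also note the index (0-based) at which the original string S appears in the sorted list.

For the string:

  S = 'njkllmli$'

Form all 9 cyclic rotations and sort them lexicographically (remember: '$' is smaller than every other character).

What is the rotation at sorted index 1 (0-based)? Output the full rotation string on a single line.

Answer: i$njkllml

Derivation:
All 9 rotations (rotation i = S[i:]+S[:i]):
  rot[0] = njkllmli$
  rot[1] = jkllmli$n
  rot[2] = kllmli$nj
  rot[3] = llmli$njk
  rot[4] = lmli$njkl
  rot[5] = mli$njkll
  rot[6] = li$njkllm
  rot[7] = i$njkllml
  rot[8] = $njkllmli
Sorted (with $ < everything):
  sorted[0] = $njkllmli
  sorted[1] = i$njkllml
  sorted[2] = jkllmli$n
  sorted[3] = kllmli$nj
  sorted[4] = li$njkllm
  sorted[5] = llmli$njk
  sorted[6] = lmli$njkl
  sorted[7] = mli$njkll
  sorted[8] = njkllmli$
sorted[1] = i$njkllml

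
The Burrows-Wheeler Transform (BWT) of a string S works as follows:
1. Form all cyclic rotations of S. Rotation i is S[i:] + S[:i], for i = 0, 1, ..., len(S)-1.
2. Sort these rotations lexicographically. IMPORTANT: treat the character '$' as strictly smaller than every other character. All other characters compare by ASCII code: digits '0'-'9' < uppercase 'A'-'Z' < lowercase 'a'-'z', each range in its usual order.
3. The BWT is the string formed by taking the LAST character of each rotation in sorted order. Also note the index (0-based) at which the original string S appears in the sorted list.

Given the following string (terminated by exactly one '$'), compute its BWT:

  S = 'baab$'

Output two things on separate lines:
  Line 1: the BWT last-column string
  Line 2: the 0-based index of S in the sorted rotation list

All 5 rotations (rotation i = S[i:]+S[:i]):
  rot[0] = baab$
  rot[1] = aab$b
  rot[2] = ab$ba
  rot[3] = b$baa
  rot[4] = $baab
Sorted (with $ < everything):
  sorted[0] = $baab  (last char: 'b')
  sorted[1] = aab$b  (last char: 'b')
  sorted[2] = ab$ba  (last char: 'a')
  sorted[3] = b$baa  (last char: 'a')
  sorted[4] = baab$  (last char: '$')
Last column: bbaa$
Original string S is at sorted index 4

Answer: bbaa$
4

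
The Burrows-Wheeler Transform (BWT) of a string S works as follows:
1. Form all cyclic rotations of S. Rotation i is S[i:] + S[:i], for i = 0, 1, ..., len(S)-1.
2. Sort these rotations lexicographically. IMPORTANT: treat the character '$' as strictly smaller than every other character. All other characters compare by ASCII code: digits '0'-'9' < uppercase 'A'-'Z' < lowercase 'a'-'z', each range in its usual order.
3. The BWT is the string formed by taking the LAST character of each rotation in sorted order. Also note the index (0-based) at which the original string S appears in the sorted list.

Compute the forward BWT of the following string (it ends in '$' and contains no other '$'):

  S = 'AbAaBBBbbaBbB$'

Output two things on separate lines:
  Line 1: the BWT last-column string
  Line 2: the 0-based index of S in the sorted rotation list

All 14 rotations (rotation i = S[i:]+S[:i]):
  rot[0] = AbAaBBBbbaBbB$
  rot[1] = bAaBBBbbaBbB$A
  rot[2] = AaBBBbbaBbB$Ab
  rot[3] = aBBBbbaBbB$AbA
  rot[4] = BBBbbaBbB$AbAa
  rot[5] = BBbbaBbB$AbAaB
  rot[6] = BbbaBbB$AbAaBB
  rot[7] = bbaBbB$AbAaBBB
  rot[8] = baBbB$AbAaBBBb
  rot[9] = aBbB$AbAaBBBbb
  rot[10] = BbB$AbAaBBBbba
  rot[11] = bB$AbAaBBBbbaB
  rot[12] = B$AbAaBBBbbaBb
  rot[13] = $AbAaBBBbbaBbB
Sorted (with $ < everything):
  sorted[0] = $AbAaBBBbbaBbB  (last char: 'B')
  sorted[1] = AaBBBbbaBbB$Ab  (last char: 'b')
  sorted[2] = AbAaBBBbbaBbB$  (last char: '$')
  sorted[3] = B$AbAaBBBbbaBb  (last char: 'b')
  sorted[4] = BBBbbaBbB$AbAa  (last char: 'a')
  sorted[5] = BBbbaBbB$AbAaB  (last char: 'B')
  sorted[6] = BbB$AbAaBBBbba  (last char: 'a')
  sorted[7] = BbbaBbB$AbAaBB  (last char: 'B')
  sorted[8] = aBBBbbaBbB$AbA  (last char: 'A')
  sorted[9] = aBbB$AbAaBBBbb  (last char: 'b')
  sorted[10] = bAaBBBbbaBbB$A  (last char: 'A')
  sorted[11] = bB$AbAaBBBbbaB  (last char: 'B')
  sorted[12] = baBbB$AbAaBBBb  (last char: 'b')
  sorted[13] = bbaBbB$AbAaBBB  (last char: 'B')
Last column: Bb$baBaBAbABbB
Original string S is at sorted index 2

Answer: Bb$baBaBAbABbB
2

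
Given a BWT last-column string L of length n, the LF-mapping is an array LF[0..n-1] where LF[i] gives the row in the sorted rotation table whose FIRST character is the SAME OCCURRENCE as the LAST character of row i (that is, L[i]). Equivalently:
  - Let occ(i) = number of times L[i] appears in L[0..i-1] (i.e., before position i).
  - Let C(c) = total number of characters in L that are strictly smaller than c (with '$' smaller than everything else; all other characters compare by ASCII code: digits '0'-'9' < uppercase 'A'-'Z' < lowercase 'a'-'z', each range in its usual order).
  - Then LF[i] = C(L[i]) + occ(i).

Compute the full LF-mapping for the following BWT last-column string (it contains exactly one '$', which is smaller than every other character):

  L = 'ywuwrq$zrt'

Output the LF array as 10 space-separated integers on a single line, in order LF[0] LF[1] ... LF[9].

Answer: 8 6 5 7 2 1 0 9 3 4

Derivation:
Char counts: '$':1, 'q':1, 'r':2, 't':1, 'u':1, 'w':2, 'y':1, 'z':1
C (first-col start): C('$')=0, C('q')=1, C('r')=2, C('t')=4, C('u')=5, C('w')=6, C('y')=8, C('z')=9
L[0]='y': occ=0, LF[0]=C('y')+0=8+0=8
L[1]='w': occ=0, LF[1]=C('w')+0=6+0=6
L[2]='u': occ=0, LF[2]=C('u')+0=5+0=5
L[3]='w': occ=1, LF[3]=C('w')+1=6+1=7
L[4]='r': occ=0, LF[4]=C('r')+0=2+0=2
L[5]='q': occ=0, LF[5]=C('q')+0=1+0=1
L[6]='$': occ=0, LF[6]=C('$')+0=0+0=0
L[7]='z': occ=0, LF[7]=C('z')+0=9+0=9
L[8]='r': occ=1, LF[8]=C('r')+1=2+1=3
L[9]='t': occ=0, LF[9]=C('t')+0=4+0=4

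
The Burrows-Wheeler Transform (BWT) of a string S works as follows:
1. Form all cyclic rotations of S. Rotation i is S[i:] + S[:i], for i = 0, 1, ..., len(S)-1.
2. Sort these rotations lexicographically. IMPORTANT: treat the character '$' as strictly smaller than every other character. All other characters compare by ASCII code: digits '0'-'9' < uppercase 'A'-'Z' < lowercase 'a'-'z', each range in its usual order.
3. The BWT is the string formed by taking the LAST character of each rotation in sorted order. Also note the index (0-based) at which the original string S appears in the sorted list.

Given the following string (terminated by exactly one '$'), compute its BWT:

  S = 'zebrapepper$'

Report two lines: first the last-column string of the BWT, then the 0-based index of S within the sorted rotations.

Answer: rrezppapeeb$
11

Derivation:
All 12 rotations (rotation i = S[i:]+S[:i]):
  rot[0] = zebrapepper$
  rot[1] = ebrapepper$z
  rot[2] = brapepper$ze
  rot[3] = rapepper$zeb
  rot[4] = apepper$zebr
  rot[5] = pepper$zebra
  rot[6] = epper$zebrap
  rot[7] = pper$zebrape
  rot[8] = per$zebrapep
  rot[9] = er$zebrapepp
  rot[10] = r$zebrapeppe
  rot[11] = $zebrapepper
Sorted (with $ < everything):
  sorted[0] = $zebrapepper  (last char: 'r')
  sorted[1] = apepper$zebr  (last char: 'r')
  sorted[2] = brapepper$ze  (last char: 'e')
  sorted[3] = ebrapepper$z  (last char: 'z')
  sorted[4] = epper$zebrap  (last char: 'p')
  sorted[5] = er$zebrapepp  (last char: 'p')
  sorted[6] = pepper$zebra  (last char: 'a')
  sorted[7] = per$zebrapep  (last char: 'p')
  sorted[8] = pper$zebrape  (last char: 'e')
  sorted[9] = r$zebrapeppe  (last char: 'e')
  sorted[10] = rapepper$zeb  (last char: 'b')
  sorted[11] = zebrapepper$  (last char: '$')
Last column: rrezppapeeb$
Original string S is at sorted index 11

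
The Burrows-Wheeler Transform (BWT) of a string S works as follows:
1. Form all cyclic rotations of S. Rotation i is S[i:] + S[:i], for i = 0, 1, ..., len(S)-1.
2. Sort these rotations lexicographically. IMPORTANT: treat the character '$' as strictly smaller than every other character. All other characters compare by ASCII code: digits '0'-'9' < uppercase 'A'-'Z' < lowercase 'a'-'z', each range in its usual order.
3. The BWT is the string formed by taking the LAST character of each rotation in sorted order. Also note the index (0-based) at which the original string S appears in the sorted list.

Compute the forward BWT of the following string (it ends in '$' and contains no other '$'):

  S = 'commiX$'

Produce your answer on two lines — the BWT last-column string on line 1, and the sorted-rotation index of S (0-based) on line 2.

All 7 rotations (rotation i = S[i:]+S[:i]):
  rot[0] = commiX$
  rot[1] = ommiX$c
  rot[2] = mmiX$co
  rot[3] = miX$com
  rot[4] = iX$comm
  rot[5] = X$commi
  rot[6] = $commiX
Sorted (with $ < everything):
  sorted[0] = $commiX  (last char: 'X')
  sorted[1] = X$commi  (last char: 'i')
  sorted[2] = commiX$  (last char: '$')
  sorted[3] = iX$comm  (last char: 'm')
  sorted[4] = miX$com  (last char: 'm')
  sorted[5] = mmiX$co  (last char: 'o')
  sorted[6] = ommiX$c  (last char: 'c')
Last column: Xi$mmoc
Original string S is at sorted index 2

Answer: Xi$mmoc
2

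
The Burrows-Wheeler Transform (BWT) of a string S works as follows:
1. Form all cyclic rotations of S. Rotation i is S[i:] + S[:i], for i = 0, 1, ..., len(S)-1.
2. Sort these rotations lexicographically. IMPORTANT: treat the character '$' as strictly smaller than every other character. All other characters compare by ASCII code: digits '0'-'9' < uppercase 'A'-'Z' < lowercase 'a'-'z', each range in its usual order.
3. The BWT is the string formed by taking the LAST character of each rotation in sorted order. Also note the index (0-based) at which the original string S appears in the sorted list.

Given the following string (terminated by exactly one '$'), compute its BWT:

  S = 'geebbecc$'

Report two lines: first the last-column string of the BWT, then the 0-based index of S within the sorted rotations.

Answer: cebceebg$
8

Derivation:
All 9 rotations (rotation i = S[i:]+S[:i]):
  rot[0] = geebbecc$
  rot[1] = eebbecc$g
  rot[2] = ebbecc$ge
  rot[3] = bbecc$gee
  rot[4] = becc$geeb
  rot[5] = ecc$geebb
  rot[6] = cc$geebbe
  rot[7] = c$geebbec
  rot[8] = $geebbecc
Sorted (with $ < everything):
  sorted[0] = $geebbecc  (last char: 'c')
  sorted[1] = bbecc$gee  (last char: 'e')
  sorted[2] = becc$geeb  (last char: 'b')
  sorted[3] = c$geebbec  (last char: 'c')
  sorted[4] = cc$geebbe  (last char: 'e')
  sorted[5] = ebbecc$ge  (last char: 'e')
  sorted[6] = ecc$geebb  (last char: 'b')
  sorted[7] = eebbecc$g  (last char: 'g')
  sorted[8] = geebbecc$  (last char: '$')
Last column: cebceebg$
Original string S is at sorted index 8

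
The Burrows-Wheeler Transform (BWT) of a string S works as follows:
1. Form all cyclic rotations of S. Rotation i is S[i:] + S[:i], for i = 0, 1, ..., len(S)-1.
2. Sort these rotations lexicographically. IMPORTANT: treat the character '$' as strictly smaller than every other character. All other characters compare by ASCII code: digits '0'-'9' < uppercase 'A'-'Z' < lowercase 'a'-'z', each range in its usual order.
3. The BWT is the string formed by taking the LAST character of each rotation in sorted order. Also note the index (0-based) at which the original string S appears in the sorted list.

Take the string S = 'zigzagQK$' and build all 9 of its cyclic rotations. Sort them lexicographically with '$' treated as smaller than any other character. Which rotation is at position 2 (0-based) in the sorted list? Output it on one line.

Answer: QK$zigzag

Derivation:
All 9 rotations (rotation i = S[i:]+S[:i]):
  rot[0] = zigzagQK$
  rot[1] = igzagQK$z
  rot[2] = gzagQK$zi
  rot[3] = zagQK$zig
  rot[4] = agQK$zigz
  rot[5] = gQK$zigza
  rot[6] = QK$zigzag
  rot[7] = K$zigzagQ
  rot[8] = $zigzagQK
Sorted (with $ < everything):
  sorted[0] = $zigzagQK
  sorted[1] = K$zigzagQ
  sorted[2] = QK$zigzag
  sorted[3] = agQK$zigz
  sorted[4] = gQK$zigza
  sorted[5] = gzagQK$zi
  sorted[6] = igzagQK$z
  sorted[7] = zagQK$zig
  sorted[8] = zigzagQK$
sorted[2] = QK$zigzag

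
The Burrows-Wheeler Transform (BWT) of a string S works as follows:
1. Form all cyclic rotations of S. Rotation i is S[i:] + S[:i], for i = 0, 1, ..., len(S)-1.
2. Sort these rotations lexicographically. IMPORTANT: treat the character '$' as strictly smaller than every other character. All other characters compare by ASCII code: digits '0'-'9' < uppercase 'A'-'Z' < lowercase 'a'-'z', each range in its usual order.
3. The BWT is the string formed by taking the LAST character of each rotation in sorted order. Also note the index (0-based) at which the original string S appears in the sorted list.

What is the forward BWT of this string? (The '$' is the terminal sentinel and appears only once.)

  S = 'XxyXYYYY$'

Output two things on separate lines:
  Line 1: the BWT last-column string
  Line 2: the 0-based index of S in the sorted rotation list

All 9 rotations (rotation i = S[i:]+S[:i]):
  rot[0] = XxyXYYYY$
  rot[1] = xyXYYYY$X
  rot[2] = yXYYYY$Xx
  rot[3] = XYYYY$Xxy
  rot[4] = YYYY$XxyX
  rot[5] = YYY$XxyXY
  rot[6] = YY$XxyXYY
  rot[7] = Y$XxyXYYY
  rot[8] = $XxyXYYYY
Sorted (with $ < everything):
  sorted[0] = $XxyXYYYY  (last char: 'Y')
  sorted[1] = XYYYY$Xxy  (last char: 'y')
  sorted[2] = XxyXYYYY$  (last char: '$')
  sorted[3] = Y$XxyXYYY  (last char: 'Y')
  sorted[4] = YY$XxyXYY  (last char: 'Y')
  sorted[5] = YYY$XxyXY  (last char: 'Y')
  sorted[6] = YYYY$XxyX  (last char: 'X')
  sorted[7] = xyXYYYY$X  (last char: 'X')
  sorted[8] = yXYYYY$Xx  (last char: 'x')
Last column: Yy$YYYXXx
Original string S is at sorted index 2

Answer: Yy$YYYXXx
2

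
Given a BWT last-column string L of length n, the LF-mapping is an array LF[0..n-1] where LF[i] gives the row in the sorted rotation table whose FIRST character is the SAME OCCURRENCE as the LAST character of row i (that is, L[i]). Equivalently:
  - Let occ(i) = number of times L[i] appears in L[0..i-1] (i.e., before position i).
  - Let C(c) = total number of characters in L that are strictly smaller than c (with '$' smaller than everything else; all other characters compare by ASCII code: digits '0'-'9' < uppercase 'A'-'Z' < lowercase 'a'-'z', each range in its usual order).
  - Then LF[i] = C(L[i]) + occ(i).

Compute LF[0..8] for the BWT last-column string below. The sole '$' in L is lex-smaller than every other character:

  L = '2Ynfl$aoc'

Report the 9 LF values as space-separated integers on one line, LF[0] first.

Answer: 1 2 7 5 6 0 3 8 4

Derivation:
Char counts: '$':1, '2':1, 'Y':1, 'a':1, 'c':1, 'f':1, 'l':1, 'n':1, 'o':1
C (first-col start): C('$')=0, C('2')=1, C('Y')=2, C('a')=3, C('c')=4, C('f')=5, C('l')=6, C('n')=7, C('o')=8
L[0]='2': occ=0, LF[0]=C('2')+0=1+0=1
L[1]='Y': occ=0, LF[1]=C('Y')+0=2+0=2
L[2]='n': occ=0, LF[2]=C('n')+0=7+0=7
L[3]='f': occ=0, LF[3]=C('f')+0=5+0=5
L[4]='l': occ=0, LF[4]=C('l')+0=6+0=6
L[5]='$': occ=0, LF[5]=C('$')+0=0+0=0
L[6]='a': occ=0, LF[6]=C('a')+0=3+0=3
L[7]='o': occ=0, LF[7]=C('o')+0=8+0=8
L[8]='c': occ=0, LF[8]=C('c')+0=4+0=4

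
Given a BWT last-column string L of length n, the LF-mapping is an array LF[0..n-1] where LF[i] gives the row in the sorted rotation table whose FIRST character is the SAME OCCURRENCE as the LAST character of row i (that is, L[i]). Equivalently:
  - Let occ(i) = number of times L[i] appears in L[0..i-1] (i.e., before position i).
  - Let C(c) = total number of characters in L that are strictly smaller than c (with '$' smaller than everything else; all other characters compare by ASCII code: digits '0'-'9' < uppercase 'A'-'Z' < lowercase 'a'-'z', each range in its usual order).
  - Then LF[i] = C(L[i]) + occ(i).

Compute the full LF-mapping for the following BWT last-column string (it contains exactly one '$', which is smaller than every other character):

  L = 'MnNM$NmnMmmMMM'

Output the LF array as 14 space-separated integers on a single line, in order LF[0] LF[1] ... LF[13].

Char counts: '$':1, 'M':6, 'N':2, 'm':3, 'n':2
C (first-col start): C('$')=0, C('M')=1, C('N')=7, C('m')=9, C('n')=12
L[0]='M': occ=0, LF[0]=C('M')+0=1+0=1
L[1]='n': occ=0, LF[1]=C('n')+0=12+0=12
L[2]='N': occ=0, LF[2]=C('N')+0=7+0=7
L[3]='M': occ=1, LF[3]=C('M')+1=1+1=2
L[4]='$': occ=0, LF[4]=C('$')+0=0+0=0
L[5]='N': occ=1, LF[5]=C('N')+1=7+1=8
L[6]='m': occ=0, LF[6]=C('m')+0=9+0=9
L[7]='n': occ=1, LF[7]=C('n')+1=12+1=13
L[8]='M': occ=2, LF[8]=C('M')+2=1+2=3
L[9]='m': occ=1, LF[9]=C('m')+1=9+1=10
L[10]='m': occ=2, LF[10]=C('m')+2=9+2=11
L[11]='M': occ=3, LF[11]=C('M')+3=1+3=4
L[12]='M': occ=4, LF[12]=C('M')+4=1+4=5
L[13]='M': occ=5, LF[13]=C('M')+5=1+5=6

Answer: 1 12 7 2 0 8 9 13 3 10 11 4 5 6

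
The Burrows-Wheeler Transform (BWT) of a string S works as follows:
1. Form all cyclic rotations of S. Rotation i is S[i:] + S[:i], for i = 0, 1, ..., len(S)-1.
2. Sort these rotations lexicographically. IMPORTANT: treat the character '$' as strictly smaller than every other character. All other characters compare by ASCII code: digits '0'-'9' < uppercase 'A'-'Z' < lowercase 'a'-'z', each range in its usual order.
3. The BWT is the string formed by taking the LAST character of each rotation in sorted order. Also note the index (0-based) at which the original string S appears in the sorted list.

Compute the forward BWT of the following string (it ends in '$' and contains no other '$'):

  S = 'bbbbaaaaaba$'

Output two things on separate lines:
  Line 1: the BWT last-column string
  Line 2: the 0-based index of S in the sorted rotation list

Answer: abbaaaaabbb$
11

Derivation:
All 12 rotations (rotation i = S[i:]+S[:i]):
  rot[0] = bbbbaaaaaba$
  rot[1] = bbbaaaaaba$b
  rot[2] = bbaaaaaba$bb
  rot[3] = baaaaaba$bbb
  rot[4] = aaaaaba$bbbb
  rot[5] = aaaaba$bbbba
  rot[6] = aaaba$bbbbaa
  rot[7] = aaba$bbbbaaa
  rot[8] = aba$bbbbaaaa
  rot[9] = ba$bbbbaaaaa
  rot[10] = a$bbbbaaaaab
  rot[11] = $bbbbaaaaaba
Sorted (with $ < everything):
  sorted[0] = $bbbbaaaaaba  (last char: 'a')
  sorted[1] = a$bbbbaaaaab  (last char: 'b')
  sorted[2] = aaaaaba$bbbb  (last char: 'b')
  sorted[3] = aaaaba$bbbba  (last char: 'a')
  sorted[4] = aaaba$bbbbaa  (last char: 'a')
  sorted[5] = aaba$bbbbaaa  (last char: 'a')
  sorted[6] = aba$bbbbaaaa  (last char: 'a')
  sorted[7] = ba$bbbbaaaaa  (last char: 'a')
  sorted[8] = baaaaaba$bbb  (last char: 'b')
  sorted[9] = bbaaaaaba$bb  (last char: 'b')
  sorted[10] = bbbaaaaaba$b  (last char: 'b')
  sorted[11] = bbbbaaaaaba$  (last char: '$')
Last column: abbaaaaabbb$
Original string S is at sorted index 11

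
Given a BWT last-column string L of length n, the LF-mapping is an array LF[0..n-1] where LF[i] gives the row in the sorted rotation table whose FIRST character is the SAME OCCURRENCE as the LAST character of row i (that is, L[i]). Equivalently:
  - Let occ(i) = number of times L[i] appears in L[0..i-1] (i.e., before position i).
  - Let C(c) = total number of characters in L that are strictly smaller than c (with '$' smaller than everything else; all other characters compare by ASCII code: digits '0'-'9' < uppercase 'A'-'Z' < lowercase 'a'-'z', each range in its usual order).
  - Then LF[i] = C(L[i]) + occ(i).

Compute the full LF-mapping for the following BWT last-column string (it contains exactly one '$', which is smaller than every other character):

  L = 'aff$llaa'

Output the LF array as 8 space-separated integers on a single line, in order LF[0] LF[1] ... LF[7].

Char counts: '$':1, 'a':3, 'f':2, 'l':2
C (first-col start): C('$')=0, C('a')=1, C('f')=4, C('l')=6
L[0]='a': occ=0, LF[0]=C('a')+0=1+0=1
L[1]='f': occ=0, LF[1]=C('f')+0=4+0=4
L[2]='f': occ=1, LF[2]=C('f')+1=4+1=5
L[3]='$': occ=0, LF[3]=C('$')+0=0+0=0
L[4]='l': occ=0, LF[4]=C('l')+0=6+0=6
L[5]='l': occ=1, LF[5]=C('l')+1=6+1=7
L[6]='a': occ=1, LF[6]=C('a')+1=1+1=2
L[7]='a': occ=2, LF[7]=C('a')+2=1+2=3

Answer: 1 4 5 0 6 7 2 3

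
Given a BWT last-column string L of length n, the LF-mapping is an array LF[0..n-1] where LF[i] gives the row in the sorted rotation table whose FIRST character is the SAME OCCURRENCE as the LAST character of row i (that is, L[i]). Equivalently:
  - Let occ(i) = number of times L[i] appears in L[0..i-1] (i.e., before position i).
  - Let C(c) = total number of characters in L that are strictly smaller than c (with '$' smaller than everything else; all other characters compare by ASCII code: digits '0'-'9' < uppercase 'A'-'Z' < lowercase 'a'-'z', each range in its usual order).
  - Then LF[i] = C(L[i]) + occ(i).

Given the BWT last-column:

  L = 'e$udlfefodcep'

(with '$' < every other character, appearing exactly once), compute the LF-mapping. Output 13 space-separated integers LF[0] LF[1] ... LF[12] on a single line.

Answer: 4 0 12 2 9 7 5 8 10 3 1 6 11

Derivation:
Char counts: '$':1, 'c':1, 'd':2, 'e':3, 'f':2, 'l':1, 'o':1, 'p':1, 'u':1
C (first-col start): C('$')=0, C('c')=1, C('d')=2, C('e')=4, C('f')=7, C('l')=9, C('o')=10, C('p')=11, C('u')=12
L[0]='e': occ=0, LF[0]=C('e')+0=4+0=4
L[1]='$': occ=0, LF[1]=C('$')+0=0+0=0
L[2]='u': occ=0, LF[2]=C('u')+0=12+0=12
L[3]='d': occ=0, LF[3]=C('d')+0=2+0=2
L[4]='l': occ=0, LF[4]=C('l')+0=9+0=9
L[5]='f': occ=0, LF[5]=C('f')+0=7+0=7
L[6]='e': occ=1, LF[6]=C('e')+1=4+1=5
L[7]='f': occ=1, LF[7]=C('f')+1=7+1=8
L[8]='o': occ=0, LF[8]=C('o')+0=10+0=10
L[9]='d': occ=1, LF[9]=C('d')+1=2+1=3
L[10]='c': occ=0, LF[10]=C('c')+0=1+0=1
L[11]='e': occ=2, LF[11]=C('e')+2=4+2=6
L[12]='p': occ=0, LF[12]=C('p')+0=11+0=11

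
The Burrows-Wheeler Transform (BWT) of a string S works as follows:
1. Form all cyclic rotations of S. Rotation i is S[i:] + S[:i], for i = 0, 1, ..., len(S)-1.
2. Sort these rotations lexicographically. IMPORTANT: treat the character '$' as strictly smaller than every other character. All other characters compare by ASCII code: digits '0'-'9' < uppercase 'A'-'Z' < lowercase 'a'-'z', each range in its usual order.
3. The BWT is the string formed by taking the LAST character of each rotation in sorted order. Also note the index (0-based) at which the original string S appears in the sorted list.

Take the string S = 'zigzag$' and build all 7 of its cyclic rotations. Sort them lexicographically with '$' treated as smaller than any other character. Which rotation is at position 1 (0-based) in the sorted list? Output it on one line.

Answer: ag$zigz

Derivation:
All 7 rotations (rotation i = S[i:]+S[:i]):
  rot[0] = zigzag$
  rot[1] = igzag$z
  rot[2] = gzag$zi
  rot[3] = zag$zig
  rot[4] = ag$zigz
  rot[5] = g$zigza
  rot[6] = $zigzag
Sorted (with $ < everything):
  sorted[0] = $zigzag
  sorted[1] = ag$zigz
  sorted[2] = g$zigza
  sorted[3] = gzag$zi
  sorted[4] = igzag$z
  sorted[5] = zag$zig
  sorted[6] = zigzag$
sorted[1] = ag$zigz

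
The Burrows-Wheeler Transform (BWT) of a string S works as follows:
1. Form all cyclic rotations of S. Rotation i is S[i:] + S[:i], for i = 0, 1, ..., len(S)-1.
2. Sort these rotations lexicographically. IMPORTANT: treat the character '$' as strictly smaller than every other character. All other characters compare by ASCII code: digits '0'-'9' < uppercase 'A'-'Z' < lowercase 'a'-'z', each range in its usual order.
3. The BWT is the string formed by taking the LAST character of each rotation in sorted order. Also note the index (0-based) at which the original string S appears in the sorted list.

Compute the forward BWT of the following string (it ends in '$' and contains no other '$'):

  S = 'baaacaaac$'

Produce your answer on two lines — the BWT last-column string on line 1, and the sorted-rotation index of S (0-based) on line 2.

All 10 rotations (rotation i = S[i:]+S[:i]):
  rot[0] = baaacaaac$
  rot[1] = aaacaaac$b
  rot[2] = aacaaac$ba
  rot[3] = acaaac$baa
  rot[4] = caaac$baaa
  rot[5] = aaac$baaac
  rot[6] = aac$baaaca
  rot[7] = ac$baaacaa
  rot[8] = c$baaacaaa
  rot[9] = $baaacaaac
Sorted (with $ < everything):
  sorted[0] = $baaacaaac  (last char: 'c')
  sorted[1] = aaac$baaac  (last char: 'c')
  sorted[2] = aaacaaac$b  (last char: 'b')
  sorted[3] = aac$baaaca  (last char: 'a')
  sorted[4] = aacaaac$ba  (last char: 'a')
  sorted[5] = ac$baaacaa  (last char: 'a')
  sorted[6] = acaaac$baa  (last char: 'a')
  sorted[7] = baaacaaac$  (last char: '$')
  sorted[8] = c$baaacaaa  (last char: 'a')
  sorted[9] = caaac$baaa  (last char: 'a')
Last column: ccbaaaa$aa
Original string S is at sorted index 7

Answer: ccbaaaa$aa
7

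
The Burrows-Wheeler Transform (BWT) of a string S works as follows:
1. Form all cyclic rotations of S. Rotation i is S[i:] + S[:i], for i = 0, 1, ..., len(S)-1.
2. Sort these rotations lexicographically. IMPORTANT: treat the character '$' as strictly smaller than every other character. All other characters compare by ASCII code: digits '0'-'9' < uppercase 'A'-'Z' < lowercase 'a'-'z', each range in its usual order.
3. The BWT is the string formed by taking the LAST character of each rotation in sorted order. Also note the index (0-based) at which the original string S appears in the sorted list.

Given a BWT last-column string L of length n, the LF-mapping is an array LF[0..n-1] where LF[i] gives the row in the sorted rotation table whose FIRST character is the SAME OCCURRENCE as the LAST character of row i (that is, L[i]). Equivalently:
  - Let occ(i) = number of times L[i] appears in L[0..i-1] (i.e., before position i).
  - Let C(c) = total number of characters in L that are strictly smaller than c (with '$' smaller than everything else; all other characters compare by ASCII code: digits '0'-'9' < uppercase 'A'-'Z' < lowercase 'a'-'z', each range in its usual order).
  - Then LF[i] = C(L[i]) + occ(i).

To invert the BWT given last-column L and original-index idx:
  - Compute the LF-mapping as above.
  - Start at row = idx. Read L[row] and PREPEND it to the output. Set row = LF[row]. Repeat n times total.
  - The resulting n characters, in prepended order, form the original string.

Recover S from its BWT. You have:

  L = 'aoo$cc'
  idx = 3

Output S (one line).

LF mapping: 1 4 5 0 2 3
Walk LF starting at row 3, prepending L[row]:
  step 1: row=3, L[3]='$', prepend. Next row=LF[3]=0
  step 2: row=0, L[0]='a', prepend. Next row=LF[0]=1
  step 3: row=1, L[1]='o', prepend. Next row=LF[1]=4
  step 4: row=4, L[4]='c', prepend. Next row=LF[4]=2
  step 5: row=2, L[2]='o', prepend. Next row=LF[2]=5
  step 6: row=5, L[5]='c', prepend. Next row=LF[5]=3
Reversed output: cocoa$

Answer: cocoa$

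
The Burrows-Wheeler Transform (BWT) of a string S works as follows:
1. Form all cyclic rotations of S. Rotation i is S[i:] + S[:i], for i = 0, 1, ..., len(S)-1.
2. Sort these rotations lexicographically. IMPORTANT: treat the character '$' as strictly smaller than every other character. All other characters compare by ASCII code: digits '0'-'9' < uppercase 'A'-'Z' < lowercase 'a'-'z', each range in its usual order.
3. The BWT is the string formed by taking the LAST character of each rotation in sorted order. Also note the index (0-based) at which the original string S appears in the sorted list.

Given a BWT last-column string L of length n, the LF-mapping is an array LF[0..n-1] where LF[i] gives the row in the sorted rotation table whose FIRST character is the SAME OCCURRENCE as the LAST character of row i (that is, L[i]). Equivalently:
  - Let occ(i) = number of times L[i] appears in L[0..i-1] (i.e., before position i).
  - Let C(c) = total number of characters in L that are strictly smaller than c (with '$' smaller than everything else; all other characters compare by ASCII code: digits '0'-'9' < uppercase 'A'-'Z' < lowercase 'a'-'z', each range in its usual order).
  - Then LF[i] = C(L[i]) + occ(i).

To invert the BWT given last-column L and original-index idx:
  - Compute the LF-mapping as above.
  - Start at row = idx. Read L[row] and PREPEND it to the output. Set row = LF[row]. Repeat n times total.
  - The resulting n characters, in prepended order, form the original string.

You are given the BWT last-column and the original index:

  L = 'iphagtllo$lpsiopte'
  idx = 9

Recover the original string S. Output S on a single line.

Answer: lollipopspaghetti$

Derivation:
LF mapping: 5 12 4 1 3 16 7 8 10 0 9 13 15 6 11 14 17 2
Walk LF starting at row 9, prepending L[row]:
  step 1: row=9, L[9]='$', prepend. Next row=LF[9]=0
  step 2: row=0, L[0]='i', prepend. Next row=LF[0]=5
  step 3: row=5, L[5]='t', prepend. Next row=LF[5]=16
  step 4: row=16, L[16]='t', prepend. Next row=LF[16]=17
  step 5: row=17, L[17]='e', prepend. Next row=LF[17]=2
  step 6: row=2, L[2]='h', prepend. Next row=LF[2]=4
  step 7: row=4, L[4]='g', prepend. Next row=LF[4]=3
  step 8: row=3, L[3]='a', prepend. Next row=LF[3]=1
  step 9: row=1, L[1]='p', prepend. Next row=LF[1]=12
  step 10: row=12, L[12]='s', prepend. Next row=LF[12]=15
  step 11: row=15, L[15]='p', prepend. Next row=LF[15]=14
  step 12: row=14, L[14]='o', prepend. Next row=LF[14]=11
  step 13: row=11, L[11]='p', prepend. Next row=LF[11]=13
  step 14: row=13, L[13]='i', prepend. Next row=LF[13]=6
  step 15: row=6, L[6]='l', prepend. Next row=LF[6]=7
  step 16: row=7, L[7]='l', prepend. Next row=LF[7]=8
  step 17: row=8, L[8]='o', prepend. Next row=LF[8]=10
  step 18: row=10, L[10]='l', prepend. Next row=LF[10]=9
Reversed output: lollipopspaghetti$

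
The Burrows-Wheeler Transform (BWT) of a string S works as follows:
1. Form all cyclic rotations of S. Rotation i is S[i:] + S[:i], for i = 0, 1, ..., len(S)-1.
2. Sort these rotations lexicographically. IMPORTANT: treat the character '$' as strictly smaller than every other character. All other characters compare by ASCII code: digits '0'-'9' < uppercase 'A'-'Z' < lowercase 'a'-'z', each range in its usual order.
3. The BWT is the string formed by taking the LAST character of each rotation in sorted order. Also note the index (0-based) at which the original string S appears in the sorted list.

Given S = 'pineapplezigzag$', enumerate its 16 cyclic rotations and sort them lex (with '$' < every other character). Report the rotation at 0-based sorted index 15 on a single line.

All 16 rotations (rotation i = S[i:]+S[:i]):
  rot[0] = pineapplezigzag$
  rot[1] = ineapplezigzag$p
  rot[2] = neapplezigzag$pi
  rot[3] = eapplezigzag$pin
  rot[4] = applezigzag$pine
  rot[5] = pplezigzag$pinea
  rot[6] = plezigzag$pineap
  rot[7] = lezigzag$pineapp
  rot[8] = ezigzag$pineappl
  rot[9] = zigzag$pineapple
  rot[10] = igzag$pineapplez
  rot[11] = gzag$pineapplezi
  rot[12] = zag$pineapplezig
  rot[13] = ag$pineapplezigz
  rot[14] = g$pineapplezigza
  rot[15] = $pineapplezigzag
Sorted (with $ < everything):
  sorted[0] = $pineapplezigzag
  sorted[1] = ag$pineapplezigz
  sorted[2] = applezigzag$pine
  sorted[3] = eapplezigzag$pin
  sorted[4] = ezigzag$pineappl
  sorted[5] = g$pineapplezigza
  sorted[6] = gzag$pineapplezi
  sorted[7] = igzag$pineapplez
  sorted[8] = ineapplezigzag$p
  sorted[9] = lezigzag$pineapp
  sorted[10] = neapplezigzag$pi
  sorted[11] = pineapplezigzag$
  sorted[12] = plezigzag$pineap
  sorted[13] = pplezigzag$pinea
  sorted[14] = zag$pineapplezig
  sorted[15] = zigzag$pineapple
sorted[15] = zigzag$pineapple

Answer: zigzag$pineapple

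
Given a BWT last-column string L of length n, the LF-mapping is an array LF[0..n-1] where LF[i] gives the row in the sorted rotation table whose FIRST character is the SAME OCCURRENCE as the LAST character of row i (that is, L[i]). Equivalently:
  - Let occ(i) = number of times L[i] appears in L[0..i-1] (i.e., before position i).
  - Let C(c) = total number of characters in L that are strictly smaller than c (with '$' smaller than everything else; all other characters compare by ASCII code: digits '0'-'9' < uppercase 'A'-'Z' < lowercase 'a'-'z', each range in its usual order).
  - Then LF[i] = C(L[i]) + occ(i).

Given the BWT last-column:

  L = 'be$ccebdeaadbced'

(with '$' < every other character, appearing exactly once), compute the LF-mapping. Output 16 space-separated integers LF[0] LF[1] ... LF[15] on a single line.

Char counts: '$':1, 'a':2, 'b':3, 'c':3, 'd':3, 'e':4
C (first-col start): C('$')=0, C('a')=1, C('b')=3, C('c')=6, C('d')=9, C('e')=12
L[0]='b': occ=0, LF[0]=C('b')+0=3+0=3
L[1]='e': occ=0, LF[1]=C('e')+0=12+0=12
L[2]='$': occ=0, LF[2]=C('$')+0=0+0=0
L[3]='c': occ=0, LF[3]=C('c')+0=6+0=6
L[4]='c': occ=1, LF[4]=C('c')+1=6+1=7
L[5]='e': occ=1, LF[5]=C('e')+1=12+1=13
L[6]='b': occ=1, LF[6]=C('b')+1=3+1=4
L[7]='d': occ=0, LF[7]=C('d')+0=9+0=9
L[8]='e': occ=2, LF[8]=C('e')+2=12+2=14
L[9]='a': occ=0, LF[9]=C('a')+0=1+0=1
L[10]='a': occ=1, LF[10]=C('a')+1=1+1=2
L[11]='d': occ=1, LF[11]=C('d')+1=9+1=10
L[12]='b': occ=2, LF[12]=C('b')+2=3+2=5
L[13]='c': occ=2, LF[13]=C('c')+2=6+2=8
L[14]='e': occ=3, LF[14]=C('e')+3=12+3=15
L[15]='d': occ=2, LF[15]=C('d')+2=9+2=11

Answer: 3 12 0 6 7 13 4 9 14 1 2 10 5 8 15 11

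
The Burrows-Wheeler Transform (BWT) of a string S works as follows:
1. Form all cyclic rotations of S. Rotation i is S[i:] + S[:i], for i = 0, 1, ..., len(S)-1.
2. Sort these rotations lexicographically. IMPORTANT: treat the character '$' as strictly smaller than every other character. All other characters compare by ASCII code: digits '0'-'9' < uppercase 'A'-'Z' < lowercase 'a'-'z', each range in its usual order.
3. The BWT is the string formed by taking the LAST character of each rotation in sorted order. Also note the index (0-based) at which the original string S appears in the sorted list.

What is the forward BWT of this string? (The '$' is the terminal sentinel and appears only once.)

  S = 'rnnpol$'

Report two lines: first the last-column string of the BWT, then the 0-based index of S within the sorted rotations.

All 7 rotations (rotation i = S[i:]+S[:i]):
  rot[0] = rnnpol$
  rot[1] = nnpol$r
  rot[2] = npol$rn
  rot[3] = pol$rnn
  rot[4] = ol$rnnp
  rot[5] = l$rnnpo
  rot[6] = $rnnpol
Sorted (with $ < everything):
  sorted[0] = $rnnpol  (last char: 'l')
  sorted[1] = l$rnnpo  (last char: 'o')
  sorted[2] = nnpol$r  (last char: 'r')
  sorted[3] = npol$rn  (last char: 'n')
  sorted[4] = ol$rnnp  (last char: 'p')
  sorted[5] = pol$rnn  (last char: 'n')
  sorted[6] = rnnpol$  (last char: '$')
Last column: lornpn$
Original string S is at sorted index 6

Answer: lornpn$
6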